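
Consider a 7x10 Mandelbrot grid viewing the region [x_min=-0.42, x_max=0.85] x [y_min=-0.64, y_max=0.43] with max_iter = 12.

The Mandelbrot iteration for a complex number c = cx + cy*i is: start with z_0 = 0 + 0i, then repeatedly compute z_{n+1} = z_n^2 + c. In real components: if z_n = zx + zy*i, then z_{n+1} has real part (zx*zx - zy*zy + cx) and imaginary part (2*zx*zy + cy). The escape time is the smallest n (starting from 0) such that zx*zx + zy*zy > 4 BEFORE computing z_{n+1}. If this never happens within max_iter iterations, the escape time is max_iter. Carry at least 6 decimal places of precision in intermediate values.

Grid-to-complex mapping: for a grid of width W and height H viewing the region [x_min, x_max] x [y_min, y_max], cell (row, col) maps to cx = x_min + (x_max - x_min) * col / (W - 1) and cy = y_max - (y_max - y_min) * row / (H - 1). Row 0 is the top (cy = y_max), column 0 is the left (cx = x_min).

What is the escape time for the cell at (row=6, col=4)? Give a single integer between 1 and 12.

Answer: 9

Derivation:
z_0 = 0 + 0i, c = 0.4267 + -0.2833i
Iter 1: z = 0.4267 + -0.2833i, |z|^2 = 0.2623
Iter 2: z = 0.5284 + -0.5251i, |z|^2 = 0.5550
Iter 3: z = 0.4302 + -0.8383i, |z|^2 = 0.8878
Iter 4: z = -0.0910 + -1.0046i, |z|^2 = 1.0174
Iter 5: z = -0.5742 + -0.1004i, |z|^2 = 0.3398
Iter 6: z = 0.7463 + -0.1680i, |z|^2 = 0.5851
Iter 7: z = 0.9553 + -0.5341i, |z|^2 = 1.1980
Iter 8: z = 1.0541 + -1.3039i, |z|^2 = 2.8111
Iter 9: z = -0.1623 + -3.0320i, |z|^2 = 9.2196
Escaped at iteration 9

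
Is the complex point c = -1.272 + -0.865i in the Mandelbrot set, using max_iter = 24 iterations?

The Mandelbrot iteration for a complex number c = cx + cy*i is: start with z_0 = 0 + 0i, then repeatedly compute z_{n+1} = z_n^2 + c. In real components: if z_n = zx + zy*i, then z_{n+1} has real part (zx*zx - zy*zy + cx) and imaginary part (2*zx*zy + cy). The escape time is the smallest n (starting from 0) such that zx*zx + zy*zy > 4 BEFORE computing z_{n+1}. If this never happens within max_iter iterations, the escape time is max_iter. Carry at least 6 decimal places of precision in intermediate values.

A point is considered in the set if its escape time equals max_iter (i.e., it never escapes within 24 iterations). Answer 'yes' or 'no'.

z_0 = 0 + 0i, c = -1.2720 + -0.8650i
Iter 1: z = -1.2720 + -0.8650i, |z|^2 = 2.3662
Iter 2: z = -0.4022 + 1.3356i, |z|^2 = 1.9455
Iter 3: z = -2.8939 + -1.9394i, |z|^2 = 12.1362
Escaped at iteration 3

Answer: no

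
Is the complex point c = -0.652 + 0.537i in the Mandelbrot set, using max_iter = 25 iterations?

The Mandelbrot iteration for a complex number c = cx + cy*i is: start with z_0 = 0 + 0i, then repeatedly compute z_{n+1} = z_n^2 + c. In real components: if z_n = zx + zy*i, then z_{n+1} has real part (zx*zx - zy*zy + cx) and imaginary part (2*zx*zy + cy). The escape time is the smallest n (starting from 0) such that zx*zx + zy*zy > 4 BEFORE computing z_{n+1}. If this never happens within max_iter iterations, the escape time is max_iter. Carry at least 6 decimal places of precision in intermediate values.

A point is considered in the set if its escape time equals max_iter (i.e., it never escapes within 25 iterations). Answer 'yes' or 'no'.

Answer: no

Derivation:
z_0 = 0 + 0i, c = -0.6520 + 0.5370i
Iter 1: z = -0.6520 + 0.5370i, |z|^2 = 0.7135
Iter 2: z = -0.5153 + -0.1632i, |z|^2 = 0.2921
Iter 3: z = -0.4132 + 0.7052i, |z|^2 = 0.6680
Iter 4: z = -0.9787 + -0.0457i, |z|^2 = 0.9599
Iter 5: z = 0.3037 + 0.6265i, |z|^2 = 0.4847
Iter 6: z = -0.9523 + 0.9175i, |z|^2 = 1.7487
Iter 7: z = -0.5870 + -1.2105i, |z|^2 = 1.8099
Iter 8: z = -1.7728 + 1.9581i, |z|^2 = 6.9769
Escaped at iteration 8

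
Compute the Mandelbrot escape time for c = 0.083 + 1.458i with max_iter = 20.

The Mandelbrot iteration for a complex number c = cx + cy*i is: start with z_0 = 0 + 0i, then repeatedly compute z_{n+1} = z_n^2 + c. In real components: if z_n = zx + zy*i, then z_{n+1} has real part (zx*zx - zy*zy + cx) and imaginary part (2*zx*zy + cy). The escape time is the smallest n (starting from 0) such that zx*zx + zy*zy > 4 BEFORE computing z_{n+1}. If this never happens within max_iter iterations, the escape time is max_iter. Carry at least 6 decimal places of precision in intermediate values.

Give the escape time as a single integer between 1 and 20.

z_0 = 0 + 0i, c = 0.0830 + 1.4580i
Iter 1: z = 0.0830 + 1.4580i, |z|^2 = 2.1327
Iter 2: z = -2.0359 + 1.7000i, |z|^2 = 7.0349
Escaped at iteration 2

Answer: 2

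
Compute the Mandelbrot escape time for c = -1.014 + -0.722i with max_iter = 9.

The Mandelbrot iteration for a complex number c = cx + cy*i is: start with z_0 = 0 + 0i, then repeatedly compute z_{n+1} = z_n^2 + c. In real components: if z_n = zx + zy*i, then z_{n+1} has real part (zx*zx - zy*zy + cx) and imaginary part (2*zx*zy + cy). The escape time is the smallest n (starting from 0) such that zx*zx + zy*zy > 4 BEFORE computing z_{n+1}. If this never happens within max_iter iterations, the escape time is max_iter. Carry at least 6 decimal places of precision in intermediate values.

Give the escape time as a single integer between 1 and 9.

z_0 = 0 + 0i, c = -1.0140 + -0.7220i
Iter 1: z = -1.0140 + -0.7220i, |z|^2 = 1.5495
Iter 2: z = -0.5071 + 0.7422i, |z|^2 = 0.8080
Iter 3: z = -1.3077 + -1.4747i, |z|^2 = 3.8851
Iter 4: z = -1.4787 + 3.1352i, |z|^2 = 12.0157
Escaped at iteration 4

Answer: 4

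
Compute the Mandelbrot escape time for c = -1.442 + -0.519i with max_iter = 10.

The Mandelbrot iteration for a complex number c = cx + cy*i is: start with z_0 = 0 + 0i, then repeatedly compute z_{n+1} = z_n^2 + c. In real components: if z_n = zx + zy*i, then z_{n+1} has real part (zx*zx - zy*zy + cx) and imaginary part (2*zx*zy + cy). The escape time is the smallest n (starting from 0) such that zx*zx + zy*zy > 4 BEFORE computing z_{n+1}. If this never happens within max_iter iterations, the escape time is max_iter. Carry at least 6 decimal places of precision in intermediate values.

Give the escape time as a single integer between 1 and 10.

Answer: 3

Derivation:
z_0 = 0 + 0i, c = -1.4420 + -0.5190i
Iter 1: z = -1.4420 + -0.5190i, |z|^2 = 2.3487
Iter 2: z = 0.3680 + 0.9778i, |z|^2 = 1.0915
Iter 3: z = -2.2627 + 0.2007i, |z|^2 = 5.1599
Escaped at iteration 3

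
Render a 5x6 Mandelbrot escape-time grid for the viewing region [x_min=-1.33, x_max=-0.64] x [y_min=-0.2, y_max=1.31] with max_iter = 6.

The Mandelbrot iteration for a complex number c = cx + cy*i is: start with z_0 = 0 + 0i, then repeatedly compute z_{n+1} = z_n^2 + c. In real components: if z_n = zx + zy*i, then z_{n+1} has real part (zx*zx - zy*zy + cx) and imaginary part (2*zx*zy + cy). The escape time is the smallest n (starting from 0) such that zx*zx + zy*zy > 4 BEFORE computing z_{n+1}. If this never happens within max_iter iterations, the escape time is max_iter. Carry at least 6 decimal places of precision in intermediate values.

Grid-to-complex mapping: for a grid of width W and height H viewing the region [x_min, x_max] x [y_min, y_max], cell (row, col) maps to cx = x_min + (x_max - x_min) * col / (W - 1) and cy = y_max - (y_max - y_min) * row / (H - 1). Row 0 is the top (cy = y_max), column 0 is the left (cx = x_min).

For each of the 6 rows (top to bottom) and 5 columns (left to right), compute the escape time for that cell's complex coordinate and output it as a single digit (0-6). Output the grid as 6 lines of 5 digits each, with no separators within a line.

Answer: 22223
33334
33446
66666
66666
66666

Derivation:
(row=0, col=0): c = -1.3300 + 1.3100i → escape time 2
(row=0, col=1): c = -1.1575 + 1.3100i → escape time 2
(row=0, col=2): c = -0.9850 + 1.3100i → escape time 2
(row=0, col=3): c = -0.8125 + 1.3100i → escape time 2
(row=0, col=4): c = -0.6400 + 1.3100i → escape time 3
(row=1, col=0): c = -1.3300 + 1.0080i → escape time 3
(row=1, col=1): c = -1.1575 + 1.0080i → escape time 3
(row=1, col=2): c = -0.9850 + 1.0080i → escape time 3
(row=1, col=3): c = -0.8125 + 1.0080i → escape time 3
(row=1, col=4): c = -0.6400 + 1.0080i → escape time 4
(row=2, col=0): c = -1.3300 + 0.7060i → escape time 3
(row=2, col=1): c = -1.1575 + 0.7060i → escape time 3
(row=2, col=2): c = -0.9850 + 0.7060i → escape time 4
(row=2, col=3): c = -0.8125 + 0.7060i → escape time 4
(row=2, col=4): c = -0.6400 + 0.7060i → escape time 6
(row=3, col=0): c = -1.3300 + 0.4040i → escape time 6
(row=3, col=1): c = -1.1575 + 0.4040i → escape time 6
(row=3, col=2): c = -0.9850 + 0.4040i → escape time 6
(row=3, col=3): c = -0.8125 + 0.4040i → escape time 6
(row=3, col=4): c = -0.6400 + 0.4040i → escape time 6
(row=4, col=0): c = -1.3300 + 0.1020i → escape time 6
(row=4, col=1): c = -1.1575 + 0.1020i → escape time 6
(row=4, col=2): c = -0.9850 + 0.1020i → escape time 6
(row=4, col=3): c = -0.8125 + 0.1020i → escape time 6
(row=4, col=4): c = -0.6400 + 0.1020i → escape time 6
(row=5, col=0): c = -1.3300 + -0.2000i → escape time 6
(row=5, col=1): c = -1.1575 + -0.2000i → escape time 6
(row=5, col=2): c = -0.9850 + -0.2000i → escape time 6
(row=5, col=3): c = -0.8125 + -0.2000i → escape time 6
(row=5, col=4): c = -0.6400 + -0.2000i → escape time 6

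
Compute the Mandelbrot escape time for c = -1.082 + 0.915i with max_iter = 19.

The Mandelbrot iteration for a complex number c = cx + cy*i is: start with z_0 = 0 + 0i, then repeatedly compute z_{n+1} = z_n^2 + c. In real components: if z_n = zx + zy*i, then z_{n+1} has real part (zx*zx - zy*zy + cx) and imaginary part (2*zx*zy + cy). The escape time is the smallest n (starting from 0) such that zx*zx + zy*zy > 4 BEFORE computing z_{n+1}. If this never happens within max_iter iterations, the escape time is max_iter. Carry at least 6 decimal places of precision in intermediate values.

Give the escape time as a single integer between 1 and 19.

Answer: 3

Derivation:
z_0 = 0 + 0i, c = -1.0820 + 0.9150i
Iter 1: z = -1.0820 + 0.9150i, |z|^2 = 2.0079
Iter 2: z = -0.7485 + -1.0651i, |z|^2 = 1.6946
Iter 3: z = -1.6561 + 2.5094i, |z|^2 = 9.0397
Escaped at iteration 3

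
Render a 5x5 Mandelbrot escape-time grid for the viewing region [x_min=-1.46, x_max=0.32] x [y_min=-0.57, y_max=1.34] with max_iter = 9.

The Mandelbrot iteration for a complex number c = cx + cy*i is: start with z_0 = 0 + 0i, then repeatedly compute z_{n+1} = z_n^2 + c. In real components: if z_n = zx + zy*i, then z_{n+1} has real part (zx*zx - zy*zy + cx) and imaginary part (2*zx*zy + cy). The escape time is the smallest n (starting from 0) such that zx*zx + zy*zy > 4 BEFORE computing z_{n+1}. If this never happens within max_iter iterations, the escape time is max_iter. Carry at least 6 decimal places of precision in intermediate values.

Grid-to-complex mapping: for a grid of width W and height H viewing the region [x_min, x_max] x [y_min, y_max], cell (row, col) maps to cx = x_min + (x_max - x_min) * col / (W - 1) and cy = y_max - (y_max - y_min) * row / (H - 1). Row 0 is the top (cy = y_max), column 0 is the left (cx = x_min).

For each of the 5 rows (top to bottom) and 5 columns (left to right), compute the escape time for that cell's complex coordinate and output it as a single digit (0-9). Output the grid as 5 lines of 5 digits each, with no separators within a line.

(row=0, col=0): c = -1.4600 + 1.3400i → escape time 2
(row=0, col=1): c = -1.0150 + 1.3400i → escape time 2
(row=0, col=2): c = -0.5700 + 1.3400i → escape time 2
(row=0, col=3): c = -0.1250 + 1.3400i → escape time 2
(row=0, col=4): c = 0.3200 + 1.3400i → escape time 2
(row=1, col=0): c = -1.4600 + 0.8625i → escape time 3
(row=1, col=1): c = -1.0150 + 0.8625i → escape time 3
(row=1, col=2): c = -0.5700 + 0.8625i → escape time 4
(row=1, col=3): c = -0.1250 + 0.8625i → escape time 9
(row=1, col=4): c = 0.3200 + 0.8625i → escape time 4
(row=2, col=0): c = -1.4600 + 0.3850i → escape time 4
(row=2, col=1): c = -1.0150 + 0.3850i → escape time 9
(row=2, col=2): c = -0.5700 + 0.3850i → escape time 9
(row=2, col=3): c = -0.1250 + 0.3850i → escape time 9
(row=2, col=4): c = 0.3200 + 0.3850i → escape time 9
(row=3, col=0): c = -1.4600 + -0.0925i → escape time 8
(row=3, col=1): c = -1.0150 + -0.0925i → escape time 9
(row=3, col=2): c = -0.5700 + -0.0925i → escape time 9
(row=3, col=3): c = -0.1250 + -0.0925i → escape time 9
(row=3, col=4): c = 0.3200 + -0.0925i → escape time 9
(row=4, col=0): c = -1.4600 + -0.5700i → escape time 3
(row=4, col=1): c = -1.0150 + -0.5700i → escape time 5
(row=4, col=2): c = -0.5700 + -0.5700i → escape time 9
(row=4, col=3): c = -0.1250 + -0.5700i → escape time 9
(row=4, col=4): c = 0.3200 + -0.5700i → escape time 9

Answer: 22222
33494
49999
89999
35999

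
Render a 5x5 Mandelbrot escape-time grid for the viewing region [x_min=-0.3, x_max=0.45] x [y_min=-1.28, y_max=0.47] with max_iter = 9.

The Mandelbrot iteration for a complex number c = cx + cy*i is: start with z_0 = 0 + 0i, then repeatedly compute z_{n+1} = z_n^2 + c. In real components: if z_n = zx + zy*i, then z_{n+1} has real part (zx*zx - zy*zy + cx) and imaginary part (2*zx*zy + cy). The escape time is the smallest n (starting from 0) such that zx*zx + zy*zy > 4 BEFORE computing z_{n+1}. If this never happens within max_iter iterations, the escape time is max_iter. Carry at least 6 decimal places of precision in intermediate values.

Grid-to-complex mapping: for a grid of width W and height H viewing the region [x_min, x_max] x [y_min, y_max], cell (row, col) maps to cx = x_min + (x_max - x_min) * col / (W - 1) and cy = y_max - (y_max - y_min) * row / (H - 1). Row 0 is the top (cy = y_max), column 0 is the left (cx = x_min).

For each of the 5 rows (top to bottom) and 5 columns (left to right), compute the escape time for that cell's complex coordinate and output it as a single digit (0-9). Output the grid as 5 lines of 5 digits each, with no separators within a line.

(row=0, col=0): c = -0.3000 + 0.4700i → escape time 9
(row=0, col=1): c = -0.1125 + 0.4700i → escape time 9
(row=0, col=2): c = 0.0750 + 0.4700i → escape time 9
(row=0, col=3): c = 0.2625 + 0.4700i → escape time 9
(row=0, col=4): c = 0.4500 + 0.4700i → escape time 6
(row=1, col=0): c = -0.3000 + 0.0325i → escape time 9
(row=1, col=1): c = -0.1125 + 0.0325i → escape time 9
(row=1, col=2): c = 0.0750 + 0.0325i → escape time 9
(row=1, col=3): c = 0.2625 + 0.0325i → escape time 9
(row=1, col=4): c = 0.4500 + 0.0325i → escape time 6
(row=2, col=0): c = -0.3000 + -0.4050i → escape time 9
(row=2, col=1): c = -0.1125 + -0.4050i → escape time 9
(row=2, col=2): c = 0.0750 + -0.4050i → escape time 9
(row=2, col=3): c = 0.2625 + -0.4050i → escape time 9
(row=2, col=4): c = 0.4500 + -0.4050i → escape time 9
(row=3, col=0): c = -0.3000 + -0.8425i → escape time 9
(row=3, col=1): c = -0.1125 + -0.8425i → escape time 9
(row=3, col=2): c = 0.0750 + -0.8425i → escape time 6
(row=3, col=3): c = 0.2625 + -0.8425i → escape time 4
(row=3, col=4): c = 0.4500 + -0.8425i → escape time 3
(row=4, col=0): c = -0.3000 + -1.2800i → escape time 3
(row=4, col=1): c = -0.1125 + -1.2800i → escape time 2
(row=4, col=2): c = 0.0750 + -1.2800i → escape time 2
(row=4, col=3): c = 0.2625 + -1.2800i → escape time 2
(row=4, col=4): c = 0.4500 + -1.2800i → escape time 2

Answer: 99996
99996
99999
99643
32222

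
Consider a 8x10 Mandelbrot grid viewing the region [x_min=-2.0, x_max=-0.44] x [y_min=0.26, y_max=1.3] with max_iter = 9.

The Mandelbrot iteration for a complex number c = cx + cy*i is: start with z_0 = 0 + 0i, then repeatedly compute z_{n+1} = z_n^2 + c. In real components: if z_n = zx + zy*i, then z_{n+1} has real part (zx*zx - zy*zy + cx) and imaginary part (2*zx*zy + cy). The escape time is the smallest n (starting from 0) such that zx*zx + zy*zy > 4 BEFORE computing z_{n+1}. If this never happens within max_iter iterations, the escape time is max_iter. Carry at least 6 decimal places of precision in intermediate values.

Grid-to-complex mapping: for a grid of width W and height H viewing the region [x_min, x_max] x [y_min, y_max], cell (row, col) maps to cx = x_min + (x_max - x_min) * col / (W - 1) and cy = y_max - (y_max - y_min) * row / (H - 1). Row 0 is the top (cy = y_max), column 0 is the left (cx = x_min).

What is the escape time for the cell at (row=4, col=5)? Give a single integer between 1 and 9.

z_0 = 0 + 0i, c = -0.8857 + 0.8378i
Iter 1: z = -0.8857 + 0.8378i, |z|^2 = 1.4864
Iter 2: z = -0.8031 + -0.6463i, |z|^2 = 1.0626
Iter 3: z = -0.6584 + 1.8758i, |z|^2 = 3.9523
Iter 4: z = -3.9709 + -1.6325i, |z|^2 = 18.4333
Escaped at iteration 4

Answer: 4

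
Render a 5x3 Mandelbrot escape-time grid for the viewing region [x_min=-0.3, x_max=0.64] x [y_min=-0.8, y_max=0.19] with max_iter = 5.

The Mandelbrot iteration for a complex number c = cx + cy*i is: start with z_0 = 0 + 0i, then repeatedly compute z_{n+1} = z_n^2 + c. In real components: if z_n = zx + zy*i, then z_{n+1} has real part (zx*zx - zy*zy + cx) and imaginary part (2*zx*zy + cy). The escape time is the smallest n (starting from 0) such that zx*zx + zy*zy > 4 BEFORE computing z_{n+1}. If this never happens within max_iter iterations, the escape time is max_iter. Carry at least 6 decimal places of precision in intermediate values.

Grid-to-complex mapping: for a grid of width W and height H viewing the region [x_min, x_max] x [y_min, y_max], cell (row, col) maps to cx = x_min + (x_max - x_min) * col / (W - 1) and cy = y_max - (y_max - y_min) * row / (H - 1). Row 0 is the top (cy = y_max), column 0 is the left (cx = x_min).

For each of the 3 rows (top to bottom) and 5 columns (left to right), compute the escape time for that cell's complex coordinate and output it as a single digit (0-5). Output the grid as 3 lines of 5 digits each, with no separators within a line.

Answer: 55554
55554
55543

Derivation:
(row=0, col=0): c = -0.3000 + 0.1900i → escape time 5
(row=0, col=1): c = -0.0650 + 0.1900i → escape time 5
(row=0, col=2): c = 0.1700 + 0.1900i → escape time 5
(row=0, col=3): c = 0.4050 + 0.1900i → escape time 5
(row=0, col=4): c = 0.6400 + 0.1900i → escape time 4
(row=1, col=0): c = -0.3000 + -0.3050i → escape time 5
(row=1, col=1): c = -0.0650 + -0.3050i → escape time 5
(row=1, col=2): c = 0.1700 + -0.3050i → escape time 5
(row=1, col=3): c = 0.4050 + -0.3050i → escape time 5
(row=1, col=4): c = 0.6400 + -0.3050i → escape time 4
(row=2, col=0): c = -0.3000 + -0.8000i → escape time 5
(row=2, col=1): c = -0.0650 + -0.8000i → escape time 5
(row=2, col=2): c = 0.1700 + -0.8000i → escape time 5
(row=2, col=3): c = 0.4050 + -0.8000i → escape time 4
(row=2, col=4): c = 0.6400 + -0.8000i → escape time 3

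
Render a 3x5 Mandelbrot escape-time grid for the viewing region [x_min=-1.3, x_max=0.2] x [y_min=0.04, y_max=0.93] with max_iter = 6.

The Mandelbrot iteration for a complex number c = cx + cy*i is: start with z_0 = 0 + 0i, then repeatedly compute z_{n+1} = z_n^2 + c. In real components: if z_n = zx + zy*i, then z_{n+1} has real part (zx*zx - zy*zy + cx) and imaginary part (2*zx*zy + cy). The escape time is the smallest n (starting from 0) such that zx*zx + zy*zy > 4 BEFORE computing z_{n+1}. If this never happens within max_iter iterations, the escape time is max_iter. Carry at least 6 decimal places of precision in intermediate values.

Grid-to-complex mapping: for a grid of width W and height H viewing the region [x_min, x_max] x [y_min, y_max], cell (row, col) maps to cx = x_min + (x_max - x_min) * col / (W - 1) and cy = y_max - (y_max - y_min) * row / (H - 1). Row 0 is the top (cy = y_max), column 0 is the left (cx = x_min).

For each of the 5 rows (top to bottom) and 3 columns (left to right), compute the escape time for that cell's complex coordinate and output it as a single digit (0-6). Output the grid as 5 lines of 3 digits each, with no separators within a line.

Answer: 344
366
466
666
666

Derivation:
(row=0, col=0): c = -1.3000 + 0.9300i → escape time 3
(row=0, col=1): c = -0.5500 + 0.9300i → escape time 4
(row=0, col=2): c = 0.2000 + 0.9300i → escape time 4
(row=1, col=0): c = -1.3000 + 0.7075i → escape time 3
(row=1, col=1): c = -0.5500 + 0.7075i → escape time 6
(row=1, col=2): c = 0.2000 + 0.7075i → escape time 6
(row=2, col=0): c = -1.3000 + 0.4850i → escape time 4
(row=2, col=1): c = -0.5500 + 0.4850i → escape time 6
(row=2, col=2): c = 0.2000 + 0.4850i → escape time 6
(row=3, col=0): c = -1.3000 + 0.2625i → escape time 6
(row=3, col=1): c = -0.5500 + 0.2625i → escape time 6
(row=3, col=2): c = 0.2000 + 0.2625i → escape time 6
(row=4, col=0): c = -1.3000 + 0.0400i → escape time 6
(row=4, col=1): c = -0.5500 + 0.0400i → escape time 6
(row=4, col=2): c = 0.2000 + 0.0400i → escape time 6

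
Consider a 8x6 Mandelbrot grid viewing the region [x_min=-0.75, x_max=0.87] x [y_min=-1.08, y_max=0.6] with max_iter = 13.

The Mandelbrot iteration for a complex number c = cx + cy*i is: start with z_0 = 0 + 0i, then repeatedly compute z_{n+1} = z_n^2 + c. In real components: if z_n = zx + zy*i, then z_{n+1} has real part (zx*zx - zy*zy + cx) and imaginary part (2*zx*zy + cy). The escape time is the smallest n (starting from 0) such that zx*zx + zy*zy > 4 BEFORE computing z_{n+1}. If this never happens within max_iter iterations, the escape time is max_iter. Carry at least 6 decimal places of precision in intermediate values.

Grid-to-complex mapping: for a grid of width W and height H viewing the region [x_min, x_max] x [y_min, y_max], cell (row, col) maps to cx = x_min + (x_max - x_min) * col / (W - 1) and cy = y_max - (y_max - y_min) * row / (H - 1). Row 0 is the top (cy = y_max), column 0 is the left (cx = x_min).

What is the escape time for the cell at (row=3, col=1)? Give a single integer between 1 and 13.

z_0 = 0 + 0i, c = -0.5186 + -0.4080i
Iter 1: z = -0.5186 + -0.4080i, |z|^2 = 0.4354
Iter 2: z = -0.4161 + 0.0152i, |z|^2 = 0.1734
Iter 3: z = -0.3456 + -0.4206i, |z|^2 = 0.2964
Iter 4: z = -0.5760 + -0.1172i, |z|^2 = 0.3455
Iter 5: z = -0.2005 + -0.2729i, |z|^2 = 0.1147
Iter 6: z = -0.5529 + -0.2985i, |z|^2 = 0.3948
Iter 7: z = -0.3020 + -0.0779i, |z|^2 = 0.0973
Iter 8: z = -0.4334 + -0.3609i, |z|^2 = 0.3181
Iter 9: z = -0.4610 + -0.0951i, |z|^2 = 0.2216
Iter 10: z = -0.3151 + -0.3203i, |z|^2 = 0.2019
Iter 11: z = -0.5219 + -0.2062i, |z|^2 = 0.3149
Iter 12: z = -0.2887 + -0.1928i, |z|^2 = 0.1205

Answer: 13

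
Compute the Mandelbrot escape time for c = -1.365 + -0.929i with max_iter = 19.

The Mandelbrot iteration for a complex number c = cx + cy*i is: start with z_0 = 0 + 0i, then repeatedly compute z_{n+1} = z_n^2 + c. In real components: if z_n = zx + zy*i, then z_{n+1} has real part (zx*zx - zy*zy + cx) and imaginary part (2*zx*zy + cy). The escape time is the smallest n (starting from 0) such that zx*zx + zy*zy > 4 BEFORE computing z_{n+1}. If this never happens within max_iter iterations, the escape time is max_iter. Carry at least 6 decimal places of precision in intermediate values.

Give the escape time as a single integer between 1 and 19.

z_0 = 0 + 0i, c = -1.3650 + -0.9290i
Iter 1: z = -1.3650 + -0.9290i, |z|^2 = 2.7263
Iter 2: z = -0.3648 + 1.6072i, |z|^2 = 2.7161
Iter 3: z = -3.8149 + -2.1016i, |z|^2 = 18.9704
Escaped at iteration 3

Answer: 3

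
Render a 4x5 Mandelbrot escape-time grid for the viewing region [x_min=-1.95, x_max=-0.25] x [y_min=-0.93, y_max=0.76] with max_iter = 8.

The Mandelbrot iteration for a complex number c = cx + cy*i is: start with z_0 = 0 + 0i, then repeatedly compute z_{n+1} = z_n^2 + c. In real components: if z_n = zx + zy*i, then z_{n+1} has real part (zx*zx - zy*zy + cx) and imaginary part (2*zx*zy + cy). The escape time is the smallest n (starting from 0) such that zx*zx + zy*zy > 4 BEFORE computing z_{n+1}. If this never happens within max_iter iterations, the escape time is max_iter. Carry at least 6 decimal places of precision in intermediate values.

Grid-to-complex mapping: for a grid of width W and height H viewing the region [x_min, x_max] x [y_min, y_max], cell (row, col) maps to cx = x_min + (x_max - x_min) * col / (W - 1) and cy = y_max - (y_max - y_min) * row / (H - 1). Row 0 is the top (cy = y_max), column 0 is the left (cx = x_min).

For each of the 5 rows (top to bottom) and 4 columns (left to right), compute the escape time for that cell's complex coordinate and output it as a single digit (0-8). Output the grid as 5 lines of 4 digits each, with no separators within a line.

Answer: 1348
3588
4888
1368
1337

Derivation:
(row=0, col=0): c = -1.9500 + 0.7600i → escape time 1
(row=0, col=1): c = -1.3833 + 0.7600i → escape time 3
(row=0, col=2): c = -0.8167 + 0.7600i → escape time 4
(row=0, col=3): c = -0.2500 + 0.7600i → escape time 8
(row=1, col=0): c = -1.9500 + 0.3375i → escape time 3
(row=1, col=1): c = -1.3833 + 0.3375i → escape time 5
(row=1, col=2): c = -0.8167 + 0.3375i → escape time 8
(row=1, col=3): c = -0.2500 + 0.3375i → escape time 8
(row=2, col=0): c = -1.9500 + -0.0850i → escape time 4
(row=2, col=1): c = -1.3833 + -0.0850i → escape time 8
(row=2, col=2): c = -0.8167 + -0.0850i → escape time 8
(row=2, col=3): c = -0.2500 + -0.0850i → escape time 8
(row=3, col=0): c = -1.9500 + -0.5075i → escape time 1
(row=3, col=1): c = -1.3833 + -0.5075i → escape time 3
(row=3, col=2): c = -0.8167 + -0.5075i → escape time 6
(row=3, col=3): c = -0.2500 + -0.5075i → escape time 8
(row=4, col=0): c = -1.9500 + -0.9300i → escape time 1
(row=4, col=1): c = -1.3833 + -0.9300i → escape time 3
(row=4, col=2): c = -0.8167 + -0.9300i → escape time 3
(row=4, col=3): c = -0.2500 + -0.9300i → escape time 7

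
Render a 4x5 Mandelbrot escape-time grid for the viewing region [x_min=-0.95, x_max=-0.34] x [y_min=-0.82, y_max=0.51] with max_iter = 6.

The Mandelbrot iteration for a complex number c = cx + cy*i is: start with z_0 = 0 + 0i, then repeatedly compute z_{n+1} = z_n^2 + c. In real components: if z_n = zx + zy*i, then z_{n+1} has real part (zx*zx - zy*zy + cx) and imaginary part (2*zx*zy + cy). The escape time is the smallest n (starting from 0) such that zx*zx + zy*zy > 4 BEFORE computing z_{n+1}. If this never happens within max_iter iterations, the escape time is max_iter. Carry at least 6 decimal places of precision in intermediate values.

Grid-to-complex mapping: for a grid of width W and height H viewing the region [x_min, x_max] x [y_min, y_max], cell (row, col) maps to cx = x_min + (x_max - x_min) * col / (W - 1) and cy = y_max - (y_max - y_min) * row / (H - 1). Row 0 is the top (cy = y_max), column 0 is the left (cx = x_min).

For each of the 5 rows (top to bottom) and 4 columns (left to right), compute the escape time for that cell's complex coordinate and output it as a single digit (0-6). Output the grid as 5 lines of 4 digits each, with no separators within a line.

Answer: 5666
6666
6666
5666
3456

Derivation:
(row=0, col=0): c = -0.9500 + 0.5100i → escape time 5
(row=0, col=1): c = -0.7467 + 0.5100i → escape time 6
(row=0, col=2): c = -0.5433 + 0.5100i → escape time 6
(row=0, col=3): c = -0.3400 + 0.5100i → escape time 6
(row=1, col=0): c = -0.9500 + 0.1775i → escape time 6
(row=1, col=1): c = -0.7467 + 0.1775i → escape time 6
(row=1, col=2): c = -0.5433 + 0.1775i → escape time 6
(row=1, col=3): c = -0.3400 + 0.1775i → escape time 6
(row=2, col=0): c = -0.9500 + -0.1550i → escape time 6
(row=2, col=1): c = -0.7467 + -0.1550i → escape time 6
(row=2, col=2): c = -0.5433 + -0.1550i → escape time 6
(row=2, col=3): c = -0.3400 + -0.1550i → escape time 6
(row=3, col=0): c = -0.9500 + -0.4875i → escape time 5
(row=3, col=1): c = -0.7467 + -0.4875i → escape time 6
(row=3, col=2): c = -0.5433 + -0.4875i → escape time 6
(row=3, col=3): c = -0.3400 + -0.4875i → escape time 6
(row=4, col=0): c = -0.9500 + -0.8200i → escape time 3
(row=4, col=1): c = -0.7467 + -0.8200i → escape time 4
(row=4, col=2): c = -0.5433 + -0.8200i → escape time 5
(row=4, col=3): c = -0.3400 + -0.8200i → escape time 6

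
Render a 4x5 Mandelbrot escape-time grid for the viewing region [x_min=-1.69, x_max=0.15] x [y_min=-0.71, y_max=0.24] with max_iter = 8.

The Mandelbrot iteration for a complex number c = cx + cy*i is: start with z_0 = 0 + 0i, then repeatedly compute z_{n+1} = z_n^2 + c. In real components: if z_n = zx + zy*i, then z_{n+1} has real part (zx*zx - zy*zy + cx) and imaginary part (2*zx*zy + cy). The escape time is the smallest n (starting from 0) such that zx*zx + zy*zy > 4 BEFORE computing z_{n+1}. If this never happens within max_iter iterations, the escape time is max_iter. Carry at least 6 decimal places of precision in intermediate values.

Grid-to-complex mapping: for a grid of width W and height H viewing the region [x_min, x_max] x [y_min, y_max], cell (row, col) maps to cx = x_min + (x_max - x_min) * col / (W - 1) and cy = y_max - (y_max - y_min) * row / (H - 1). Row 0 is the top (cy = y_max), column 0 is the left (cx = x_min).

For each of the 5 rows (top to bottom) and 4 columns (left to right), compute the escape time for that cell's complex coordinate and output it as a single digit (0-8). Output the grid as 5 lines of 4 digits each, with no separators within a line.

Answer: 4888
8888
4888
3588
3377

Derivation:
(row=0, col=0): c = -1.6900 + 0.2400i → escape time 4
(row=0, col=1): c = -1.0767 + 0.2400i → escape time 8
(row=0, col=2): c = -0.4633 + 0.2400i → escape time 8
(row=0, col=3): c = 0.1500 + 0.2400i → escape time 8
(row=1, col=0): c = -1.6900 + 0.0025i → escape time 8
(row=1, col=1): c = -1.0767 + 0.0025i → escape time 8
(row=1, col=2): c = -0.4633 + 0.0025i → escape time 8
(row=1, col=3): c = 0.1500 + 0.0025i → escape time 8
(row=2, col=0): c = -1.6900 + -0.2350i → escape time 4
(row=2, col=1): c = -1.0767 + -0.2350i → escape time 8
(row=2, col=2): c = -0.4633 + -0.2350i → escape time 8
(row=2, col=3): c = 0.1500 + -0.2350i → escape time 8
(row=3, col=0): c = -1.6900 + -0.4725i → escape time 3
(row=3, col=1): c = -1.0767 + -0.4725i → escape time 5
(row=3, col=2): c = -0.4633 + -0.4725i → escape time 8
(row=3, col=3): c = 0.1500 + -0.4725i → escape time 8
(row=4, col=0): c = -1.6900 + -0.7100i → escape time 3
(row=4, col=1): c = -1.0767 + -0.7100i → escape time 3
(row=4, col=2): c = -0.4633 + -0.7100i → escape time 7
(row=4, col=3): c = 0.1500 + -0.7100i → escape time 7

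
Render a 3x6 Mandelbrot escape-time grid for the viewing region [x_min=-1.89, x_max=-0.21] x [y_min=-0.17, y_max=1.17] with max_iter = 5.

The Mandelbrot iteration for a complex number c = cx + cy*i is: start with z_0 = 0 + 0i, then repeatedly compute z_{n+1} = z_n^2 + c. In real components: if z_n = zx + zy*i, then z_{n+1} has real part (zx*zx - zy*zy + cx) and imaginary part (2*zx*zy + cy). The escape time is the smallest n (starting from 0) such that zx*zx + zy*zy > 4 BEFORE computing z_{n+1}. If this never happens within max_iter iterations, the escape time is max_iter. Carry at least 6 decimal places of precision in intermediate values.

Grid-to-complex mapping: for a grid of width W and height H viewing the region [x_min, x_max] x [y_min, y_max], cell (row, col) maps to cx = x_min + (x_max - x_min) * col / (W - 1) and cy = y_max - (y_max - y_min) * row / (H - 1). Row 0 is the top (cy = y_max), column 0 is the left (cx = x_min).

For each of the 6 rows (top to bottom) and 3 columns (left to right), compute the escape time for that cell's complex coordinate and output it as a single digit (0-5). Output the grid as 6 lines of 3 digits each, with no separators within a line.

(row=0, col=0): c = -1.8900 + 1.1700i → escape time 1
(row=0, col=1): c = -1.0500 + 1.1700i → escape time 3
(row=0, col=2): c = -0.2100 + 1.1700i → escape time 4
(row=1, col=0): c = -1.8900 + 0.9020i → escape time 1
(row=1, col=1): c = -1.0500 + 0.9020i → escape time 3
(row=1, col=2): c = -0.2100 + 0.9020i → escape time 5
(row=2, col=0): c = -1.8900 + 0.6340i → escape time 2
(row=2, col=1): c = -1.0500 + 0.6340i → escape time 4
(row=2, col=2): c = -0.2100 + 0.6340i → escape time 5
(row=3, col=0): c = -1.8900 + 0.3660i → escape time 3
(row=3, col=1): c = -1.0500 + 0.3660i → escape time 5
(row=3, col=2): c = -0.2100 + 0.3660i → escape time 5
(row=4, col=0): c = -1.8900 + 0.0980i → escape time 4
(row=4, col=1): c = -1.0500 + 0.0980i → escape time 5
(row=4, col=2): c = -0.2100 + 0.0980i → escape time 5
(row=5, col=0): c = -1.8900 + -0.1700i → escape time 4
(row=5, col=1): c = -1.0500 + -0.1700i → escape time 5
(row=5, col=2): c = -0.2100 + -0.1700i → escape time 5

Answer: 134
135
245
355
455
455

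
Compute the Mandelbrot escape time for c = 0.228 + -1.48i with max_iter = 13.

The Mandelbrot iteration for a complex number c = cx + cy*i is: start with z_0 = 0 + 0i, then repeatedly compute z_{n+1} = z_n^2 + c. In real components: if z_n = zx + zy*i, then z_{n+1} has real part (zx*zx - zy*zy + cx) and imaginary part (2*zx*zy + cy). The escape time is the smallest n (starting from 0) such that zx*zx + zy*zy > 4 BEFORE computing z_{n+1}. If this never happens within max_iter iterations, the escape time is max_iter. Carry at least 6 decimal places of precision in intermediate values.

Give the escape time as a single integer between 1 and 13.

Answer: 2

Derivation:
z_0 = 0 + 0i, c = 0.2280 + -1.4800i
Iter 1: z = 0.2280 + -1.4800i, |z|^2 = 2.2424
Iter 2: z = -1.9104 + -2.1549i, |z|^2 = 8.2932
Escaped at iteration 2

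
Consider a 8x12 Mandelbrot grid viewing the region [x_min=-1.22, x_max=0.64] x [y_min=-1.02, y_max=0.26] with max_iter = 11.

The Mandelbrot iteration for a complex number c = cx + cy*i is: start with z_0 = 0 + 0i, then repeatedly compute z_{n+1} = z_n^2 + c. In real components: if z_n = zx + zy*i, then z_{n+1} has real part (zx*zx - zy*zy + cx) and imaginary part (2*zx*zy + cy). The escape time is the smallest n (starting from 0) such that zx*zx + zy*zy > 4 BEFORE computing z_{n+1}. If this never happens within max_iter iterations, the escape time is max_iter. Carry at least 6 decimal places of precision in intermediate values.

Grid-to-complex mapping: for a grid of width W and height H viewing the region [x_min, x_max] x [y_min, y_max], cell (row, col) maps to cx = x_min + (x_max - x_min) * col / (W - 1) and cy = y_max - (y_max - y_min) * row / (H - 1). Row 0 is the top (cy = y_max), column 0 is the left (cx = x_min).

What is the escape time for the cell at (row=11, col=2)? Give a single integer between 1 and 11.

Answer: 3

Derivation:
z_0 = 0 + 0i, c = -0.6886 + -1.0200i
Iter 1: z = -0.6886 + -1.0200i, |z|^2 = 1.5145
Iter 2: z = -1.2548 + 0.3847i, |z|^2 = 1.7226
Iter 3: z = 0.7381 + -1.9854i, |z|^2 = 4.4867
Escaped at iteration 3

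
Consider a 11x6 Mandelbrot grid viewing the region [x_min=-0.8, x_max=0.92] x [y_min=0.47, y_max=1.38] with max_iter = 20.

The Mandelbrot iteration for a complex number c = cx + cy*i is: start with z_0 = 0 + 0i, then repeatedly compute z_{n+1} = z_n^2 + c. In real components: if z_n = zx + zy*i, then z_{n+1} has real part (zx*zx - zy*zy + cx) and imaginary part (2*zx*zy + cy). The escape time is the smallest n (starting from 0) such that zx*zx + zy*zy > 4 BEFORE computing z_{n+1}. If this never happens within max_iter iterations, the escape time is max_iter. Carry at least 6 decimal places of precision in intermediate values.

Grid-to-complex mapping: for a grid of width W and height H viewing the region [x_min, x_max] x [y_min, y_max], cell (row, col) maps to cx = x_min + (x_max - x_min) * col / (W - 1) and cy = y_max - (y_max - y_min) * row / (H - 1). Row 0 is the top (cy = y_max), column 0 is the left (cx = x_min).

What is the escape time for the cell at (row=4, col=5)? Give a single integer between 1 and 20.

Answer: 20

Derivation:
z_0 = 0 + 0i, c = 0.0600 + 0.6520i
Iter 1: z = 0.0600 + 0.6520i, |z|^2 = 0.4287
Iter 2: z = -0.3615 + 0.7302i, |z|^2 = 0.6639
Iter 3: z = -0.3426 + 0.1240i, |z|^2 = 0.1327
Iter 4: z = 0.1620 + 0.5670i, |z|^2 = 0.3477
Iter 5: z = -0.2353 + 0.8357i, |z|^2 = 0.7537
Iter 6: z = -0.5830 + 0.2588i, |z|^2 = 0.4068
Iter 7: z = 0.3329 + 0.3503i, |z|^2 = 0.2335
Iter 8: z = 0.0481 + 0.8852i, |z|^2 = 0.7860
Iter 9: z = -0.7213 + 0.7372i, |z|^2 = 1.0638
Iter 10: z = 0.0368 + -0.4116i, |z|^2 = 0.1708
Iter 11: z = -0.1081 + 0.6217i, |z|^2 = 0.3982
Iter 12: z = -0.3148 + 0.5176i, |z|^2 = 0.3671
Iter 13: z = -0.1088 + 0.3261i, |z|^2 = 0.1182
Iter 14: z = -0.0345 + 0.5810i, |z|^2 = 0.3388
Iter 15: z = -0.2764 + 0.6119i, |z|^2 = 0.4509
Iter 16: z = -0.2381 + 0.3137i, |z|^2 = 0.1551
Iter 17: z = 0.0183 + 0.5026i, |z|^2 = 0.2530
Iter 18: z = -0.1923 + 0.6704i, |z|^2 = 0.4864
Iter 19: z = -0.3524 + 0.3942i, |z|^2 = 0.2796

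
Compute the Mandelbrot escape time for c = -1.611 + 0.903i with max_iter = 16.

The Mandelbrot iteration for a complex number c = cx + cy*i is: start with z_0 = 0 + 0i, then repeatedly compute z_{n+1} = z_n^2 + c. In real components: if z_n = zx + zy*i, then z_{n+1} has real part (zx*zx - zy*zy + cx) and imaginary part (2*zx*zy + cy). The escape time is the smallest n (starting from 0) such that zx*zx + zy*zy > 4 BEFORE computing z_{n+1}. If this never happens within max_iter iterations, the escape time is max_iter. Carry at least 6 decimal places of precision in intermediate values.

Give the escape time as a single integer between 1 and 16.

z_0 = 0 + 0i, c = -1.6110 + 0.9030i
Iter 1: z = -1.6110 + 0.9030i, |z|^2 = 3.4107
Iter 2: z = 0.1689 + -2.0065i, |z|^2 = 4.0544
Escaped at iteration 2

Answer: 2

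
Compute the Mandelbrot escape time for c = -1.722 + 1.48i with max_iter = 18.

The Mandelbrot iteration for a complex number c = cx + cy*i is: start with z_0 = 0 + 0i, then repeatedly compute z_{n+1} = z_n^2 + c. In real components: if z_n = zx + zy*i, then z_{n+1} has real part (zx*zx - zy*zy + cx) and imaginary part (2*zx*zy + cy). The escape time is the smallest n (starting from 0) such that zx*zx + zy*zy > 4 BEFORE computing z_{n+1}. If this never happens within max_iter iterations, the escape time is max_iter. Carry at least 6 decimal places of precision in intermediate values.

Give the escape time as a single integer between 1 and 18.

z_0 = 0 + 0i, c = -1.7220 + 1.4800i
Iter 1: z = -1.7220 + 1.4800i, |z|^2 = 5.1557
Escaped at iteration 1

Answer: 1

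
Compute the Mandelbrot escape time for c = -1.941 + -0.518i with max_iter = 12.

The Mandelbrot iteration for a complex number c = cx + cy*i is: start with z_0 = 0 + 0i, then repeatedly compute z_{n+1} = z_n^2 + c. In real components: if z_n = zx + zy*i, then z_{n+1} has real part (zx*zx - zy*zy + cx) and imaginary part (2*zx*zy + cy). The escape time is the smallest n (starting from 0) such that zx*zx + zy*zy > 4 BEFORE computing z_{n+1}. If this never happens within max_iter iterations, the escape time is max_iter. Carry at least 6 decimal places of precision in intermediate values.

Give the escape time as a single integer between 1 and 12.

Answer: 1

Derivation:
z_0 = 0 + 0i, c = -1.9410 + -0.5180i
Iter 1: z = -1.9410 + -0.5180i, |z|^2 = 4.0358
Escaped at iteration 1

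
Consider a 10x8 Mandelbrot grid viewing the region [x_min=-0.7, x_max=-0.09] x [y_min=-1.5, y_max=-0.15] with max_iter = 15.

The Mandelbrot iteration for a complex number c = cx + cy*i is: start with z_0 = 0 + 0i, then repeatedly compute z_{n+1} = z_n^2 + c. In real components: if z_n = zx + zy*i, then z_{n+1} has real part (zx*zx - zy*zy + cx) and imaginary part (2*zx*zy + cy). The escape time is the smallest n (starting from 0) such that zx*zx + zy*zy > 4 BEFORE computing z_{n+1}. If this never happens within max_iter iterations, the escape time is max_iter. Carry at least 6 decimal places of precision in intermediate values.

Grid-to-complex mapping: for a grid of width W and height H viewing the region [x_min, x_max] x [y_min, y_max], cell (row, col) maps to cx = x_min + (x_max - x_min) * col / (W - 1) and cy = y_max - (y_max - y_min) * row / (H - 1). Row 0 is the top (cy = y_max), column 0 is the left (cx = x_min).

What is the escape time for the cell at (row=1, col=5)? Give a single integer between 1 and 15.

z_0 = 0 + 0i, c = -0.3611 + -0.3429i
Iter 1: z = -0.3611 + -0.3429i, |z|^2 = 0.2480
Iter 2: z = -0.3483 + -0.0952i, |z|^2 = 0.1304
Iter 3: z = -0.2489 + -0.2765i, |z|^2 = 0.1384
Iter 4: z = -0.3756 + -0.2052i, |z|^2 = 0.1832
Iter 5: z = -0.2621 + -0.1887i, |z|^2 = 0.1043
Iter 6: z = -0.3280 + -0.2439i, |z|^2 = 0.1671
Iter 7: z = -0.3130 + -0.1828i, |z|^2 = 0.1314
Iter 8: z = -0.2966 + -0.2284i, |z|^2 = 0.1401
Iter 9: z = -0.3253 + -0.2074i, |z|^2 = 0.1489
Iter 10: z = -0.2983 + -0.2079i, |z|^2 = 0.1322
Iter 11: z = -0.3154 + -0.2188i, |z|^2 = 0.1473
Iter 12: z = -0.3095 + -0.2048i, |z|^2 = 0.1378
Iter 13: z = -0.3073 + -0.2160i, |z|^2 = 0.1411
Iter 14: z = -0.3134 + -0.2101i, |z|^2 = 0.1423

Answer: 15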